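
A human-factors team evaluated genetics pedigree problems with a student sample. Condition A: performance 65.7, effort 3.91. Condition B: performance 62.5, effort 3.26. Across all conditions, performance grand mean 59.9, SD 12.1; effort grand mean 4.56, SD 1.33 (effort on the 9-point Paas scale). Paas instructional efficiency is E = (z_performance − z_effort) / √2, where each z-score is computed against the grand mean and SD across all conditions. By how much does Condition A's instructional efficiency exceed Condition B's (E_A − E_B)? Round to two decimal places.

-0.16

Condition A: z_P = (65.7 − 59.9)/12.1 = 0.4793; z_E = (3.91 − 4.56)/1.33 = -0.4887; E_A = (0.4793 − (-0.4887))/√2 = 0.6845.
Condition B: z_P = (62.5 − 59.9)/12.1 = 0.2149; z_E = (3.26 − 4.56)/1.33 = -0.9774; E_B = (0.2149 − (-0.9774))/√2 = 0.8431.
E_A − E_B = 0.6845 − 0.8431 = -0.1586 ≈ -0.16.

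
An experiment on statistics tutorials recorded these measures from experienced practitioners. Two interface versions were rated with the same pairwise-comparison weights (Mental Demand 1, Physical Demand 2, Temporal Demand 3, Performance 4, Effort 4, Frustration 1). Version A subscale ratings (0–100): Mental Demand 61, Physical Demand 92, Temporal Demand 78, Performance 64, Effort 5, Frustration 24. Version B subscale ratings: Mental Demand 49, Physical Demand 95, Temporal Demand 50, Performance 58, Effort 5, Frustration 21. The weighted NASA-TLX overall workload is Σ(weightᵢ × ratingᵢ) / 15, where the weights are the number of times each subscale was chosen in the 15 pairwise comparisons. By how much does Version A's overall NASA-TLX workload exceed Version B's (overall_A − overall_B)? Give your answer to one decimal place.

7.8

Version A weighted sum = 1·61 + 2·92 + 3·78 + 4·64 + 4·5 + 1·24 = 61 + 184 + 234 + 256 + 20 + 24 = 779; overall_A = 779/15 = 51.9333.
Version B weighted sum = 1·49 + 2·95 + 3·50 + 4·58 + 4·5 + 1·21 = 49 + 190 + 150 + 232 + 20 + 21 = 662; overall_B = 662/15 = 44.1333.
Difference = 51.9333 − 44.1333 = 7.8000 ≈ 7.8.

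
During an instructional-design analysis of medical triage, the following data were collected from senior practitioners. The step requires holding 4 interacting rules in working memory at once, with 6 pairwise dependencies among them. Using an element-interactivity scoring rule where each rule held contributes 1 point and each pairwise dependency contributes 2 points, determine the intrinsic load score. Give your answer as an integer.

16

Element contribution: 4 × 1 = 4.
Interaction contribution: 6 × 2 = 12.
Intrinsic load = 4 + 12 = 16.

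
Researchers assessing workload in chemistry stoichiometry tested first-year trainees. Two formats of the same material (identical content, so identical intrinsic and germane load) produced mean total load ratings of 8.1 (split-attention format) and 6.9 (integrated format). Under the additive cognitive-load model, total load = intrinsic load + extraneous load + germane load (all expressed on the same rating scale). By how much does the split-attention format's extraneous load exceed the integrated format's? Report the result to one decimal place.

Intrinsic and germane load are equal across formats, so the difference in total load equals the difference in extraneous load.
Extraneous-load difference = 8.1 − 6.9 = 1.2.

1.2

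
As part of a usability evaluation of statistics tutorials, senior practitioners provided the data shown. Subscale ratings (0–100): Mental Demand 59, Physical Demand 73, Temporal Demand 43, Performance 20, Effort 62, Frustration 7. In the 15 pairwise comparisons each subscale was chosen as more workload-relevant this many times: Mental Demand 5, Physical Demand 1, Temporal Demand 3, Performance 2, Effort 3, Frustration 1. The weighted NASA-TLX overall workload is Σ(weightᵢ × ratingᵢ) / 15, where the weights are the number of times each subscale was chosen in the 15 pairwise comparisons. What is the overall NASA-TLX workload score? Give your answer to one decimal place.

48.7

The tallies are the weights (they sum to 15).
Weighted sum = 5·59 + 1·73 + 3·43 + 2·20 + 3·62 + 1·7
            = 295 + 73 + 129 + 40 + 186 + 7 = 730.
Overall workload = 730 / 15 = 48.6667 ≈ 48.7.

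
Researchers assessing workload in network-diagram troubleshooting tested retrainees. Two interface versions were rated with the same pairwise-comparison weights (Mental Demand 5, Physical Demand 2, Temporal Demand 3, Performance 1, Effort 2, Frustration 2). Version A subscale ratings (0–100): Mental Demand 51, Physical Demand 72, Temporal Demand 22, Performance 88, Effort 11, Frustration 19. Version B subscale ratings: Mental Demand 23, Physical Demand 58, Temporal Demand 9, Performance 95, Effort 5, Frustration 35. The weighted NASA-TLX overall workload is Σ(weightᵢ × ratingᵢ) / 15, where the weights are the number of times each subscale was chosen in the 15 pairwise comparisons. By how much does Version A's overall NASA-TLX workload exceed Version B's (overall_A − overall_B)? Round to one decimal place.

Version A weighted sum = 5·51 + 2·72 + 3·22 + 1·88 + 2·11 + 2·19 = 255 + 144 + 66 + 88 + 22 + 38 = 613; overall_A = 613/15 = 40.8667.
Version B weighted sum = 5·23 + 2·58 + 3·9 + 1·95 + 2·5 + 2·35 = 115 + 116 + 27 + 95 + 10 + 70 = 433; overall_B = 433/15 = 28.8667.
Difference = 40.8667 − 28.8667 = 12.0000 ≈ 12.0.

12.0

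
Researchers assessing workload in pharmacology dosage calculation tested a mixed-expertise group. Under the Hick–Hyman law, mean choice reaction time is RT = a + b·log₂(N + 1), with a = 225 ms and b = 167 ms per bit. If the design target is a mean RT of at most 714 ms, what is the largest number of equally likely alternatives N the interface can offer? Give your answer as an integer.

6

Set 225 + 167·log₂(N + 1) ≤ 714.
log₂(N + 1) ≤ (714 − 225) / 167 = 2.9281.
N + 1 ≤ 2^2.9281 = 7.6111.
N ≤ 6.6111, so the largest integer N is 6.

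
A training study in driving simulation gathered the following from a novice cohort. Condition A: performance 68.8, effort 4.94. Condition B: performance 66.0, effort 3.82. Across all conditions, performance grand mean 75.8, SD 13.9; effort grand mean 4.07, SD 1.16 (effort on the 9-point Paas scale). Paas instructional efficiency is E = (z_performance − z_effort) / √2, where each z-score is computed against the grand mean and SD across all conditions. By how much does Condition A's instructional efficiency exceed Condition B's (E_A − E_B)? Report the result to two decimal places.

Condition A: z_P = (68.8 − 75.8)/13.9 = -0.5036; z_E = (4.94 − 4.07)/1.16 = 0.7500; E_A = (-0.5036 − 0.7500)/√2 = -0.8864.
Condition B: z_P = (66.0 − 75.8)/13.9 = -0.7050; z_E = (3.82 − 4.07)/1.16 = -0.2155; E_B = (-0.7050 − (-0.2155))/√2 = -0.3461.
E_A − E_B = -0.8864 − (-0.3461) = -0.5403 ≈ -0.54.

-0.54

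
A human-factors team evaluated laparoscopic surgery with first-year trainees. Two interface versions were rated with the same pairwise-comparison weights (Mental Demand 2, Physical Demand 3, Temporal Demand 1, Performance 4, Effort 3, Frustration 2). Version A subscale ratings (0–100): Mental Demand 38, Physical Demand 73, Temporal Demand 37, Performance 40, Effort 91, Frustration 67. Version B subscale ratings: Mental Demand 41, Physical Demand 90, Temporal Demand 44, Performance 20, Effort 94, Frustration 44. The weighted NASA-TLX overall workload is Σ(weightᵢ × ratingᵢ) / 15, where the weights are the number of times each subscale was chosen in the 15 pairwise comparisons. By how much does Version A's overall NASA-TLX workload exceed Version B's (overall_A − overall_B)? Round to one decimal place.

Version A weighted sum = 2·38 + 3·73 + 1·37 + 4·40 + 3·91 + 2·67 = 76 + 219 + 37 + 160 + 273 + 134 = 899; overall_A = 899/15 = 59.9333.
Version B weighted sum = 2·41 + 3·90 + 1·44 + 4·20 + 3·94 + 2·44 = 82 + 270 + 44 + 80 + 282 + 88 = 846; overall_B = 846/15 = 56.4000.
Difference = 59.9333 − 56.4000 = 3.5333 ≈ 3.5.

3.5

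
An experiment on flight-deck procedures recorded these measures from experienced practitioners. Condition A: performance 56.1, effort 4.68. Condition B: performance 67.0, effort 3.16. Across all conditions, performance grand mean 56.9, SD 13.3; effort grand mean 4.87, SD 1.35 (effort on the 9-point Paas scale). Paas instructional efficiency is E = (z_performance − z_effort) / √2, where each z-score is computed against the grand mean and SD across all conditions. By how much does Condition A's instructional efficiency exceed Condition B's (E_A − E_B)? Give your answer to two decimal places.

Condition A: z_P = (56.1 − 56.9)/13.3 = -0.0602; z_E = (4.68 − 4.87)/1.35 = -0.1407; E_A = (-0.0602 − (-0.1407))/√2 = 0.0569.
Condition B: z_P = (67.0 − 56.9)/13.3 = 0.7594; z_E = (3.16 − 4.87)/1.35 = -1.2667; E_B = (0.7594 − (-1.2667))/√2 = 1.4327.
E_A − E_B = 0.0569 − 1.4327 = -1.3758 ≈ -1.38.

-1.38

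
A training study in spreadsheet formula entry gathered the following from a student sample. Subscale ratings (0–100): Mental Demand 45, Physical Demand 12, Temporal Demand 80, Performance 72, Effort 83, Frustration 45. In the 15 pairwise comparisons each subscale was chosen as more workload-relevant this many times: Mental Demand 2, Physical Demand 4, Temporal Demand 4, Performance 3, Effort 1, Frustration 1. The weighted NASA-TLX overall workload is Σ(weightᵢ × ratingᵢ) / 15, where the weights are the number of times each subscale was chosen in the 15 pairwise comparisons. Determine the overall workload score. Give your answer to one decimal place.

53.5

The tallies are the weights (they sum to 15).
Weighted sum = 2·45 + 4·12 + 4·80 + 3·72 + 1·83 + 1·45
            = 90 + 48 + 320 + 216 + 83 + 45 = 802.
Overall workload = 802 / 15 = 53.4667 ≈ 53.5.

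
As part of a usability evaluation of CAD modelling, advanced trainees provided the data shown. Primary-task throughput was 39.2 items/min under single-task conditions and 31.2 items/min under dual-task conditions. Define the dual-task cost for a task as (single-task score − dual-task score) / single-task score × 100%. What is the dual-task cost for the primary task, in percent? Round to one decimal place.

Cost = (39.2 − 31.2) / 39.2 × 100%
     = 8.0000 / 39.2 × 100% = 20.4082%.
≈ 20.4%.

20.4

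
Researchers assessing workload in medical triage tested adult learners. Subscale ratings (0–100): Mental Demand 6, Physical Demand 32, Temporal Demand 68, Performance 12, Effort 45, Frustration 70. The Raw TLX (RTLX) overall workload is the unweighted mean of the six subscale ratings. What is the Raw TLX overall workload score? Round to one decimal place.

Sum of ratings = 6 + 32 + 68 + 12 + 45 + 70 = 233.
RTLX = 233 / 6 = 38.8333 ≈ 38.8.

38.8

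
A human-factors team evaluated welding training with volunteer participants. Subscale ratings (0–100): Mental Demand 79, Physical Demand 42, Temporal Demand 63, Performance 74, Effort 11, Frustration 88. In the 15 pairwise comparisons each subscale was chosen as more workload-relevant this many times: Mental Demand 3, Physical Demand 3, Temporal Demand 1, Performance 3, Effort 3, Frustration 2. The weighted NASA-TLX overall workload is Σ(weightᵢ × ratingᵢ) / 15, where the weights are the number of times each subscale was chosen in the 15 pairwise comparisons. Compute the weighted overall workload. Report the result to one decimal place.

57.1

The tallies are the weights (they sum to 15).
Weighted sum = 3·79 + 3·42 + 1·63 + 3·74 + 3·11 + 2·88
            = 237 + 126 + 63 + 222 + 33 + 176 = 857.
Overall workload = 857 / 15 = 57.1333 ≈ 57.1.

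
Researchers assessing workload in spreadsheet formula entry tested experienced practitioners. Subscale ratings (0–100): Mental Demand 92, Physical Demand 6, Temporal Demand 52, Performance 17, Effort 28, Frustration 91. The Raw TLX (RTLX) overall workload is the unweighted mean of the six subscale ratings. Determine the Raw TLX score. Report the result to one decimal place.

Sum of ratings = 92 + 6 + 52 + 17 + 28 + 91 = 286.
RTLX = 286 / 6 = 47.6667 ≈ 47.7.

47.7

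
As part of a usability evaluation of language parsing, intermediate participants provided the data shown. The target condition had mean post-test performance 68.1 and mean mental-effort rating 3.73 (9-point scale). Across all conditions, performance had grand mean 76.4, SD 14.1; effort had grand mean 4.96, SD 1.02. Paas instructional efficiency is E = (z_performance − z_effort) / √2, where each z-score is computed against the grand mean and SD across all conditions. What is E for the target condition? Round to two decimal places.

z_performance = (68.1 − 76.4) / 14.1 = -8.3000 / 14.1 = -0.5887.
z_effort = (3.73 − 4.96) / 1.02 = -1.2300 / 1.02 = -1.2059.
z_P − z_E = -0.5887 − (-1.2059) = 0.6172.
E = 0.6172 / √2 = 0.6172 / 1.41421 = 0.4364 ≈ 0.44.

0.44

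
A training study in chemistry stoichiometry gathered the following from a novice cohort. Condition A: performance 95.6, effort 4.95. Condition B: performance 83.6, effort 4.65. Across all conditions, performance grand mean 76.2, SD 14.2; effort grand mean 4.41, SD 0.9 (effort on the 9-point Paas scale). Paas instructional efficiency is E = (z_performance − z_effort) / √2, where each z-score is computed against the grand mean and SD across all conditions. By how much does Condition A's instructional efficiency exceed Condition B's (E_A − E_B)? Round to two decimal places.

0.36

Condition A: z_P = (95.6 − 76.2)/14.2 = 1.3662; z_E = (4.95 − 4.41)/0.9 = 0.6000; E_A = (1.3662 − 0.6000)/√2 = 0.5418.
Condition B: z_P = (83.6 − 76.2)/14.2 = 0.5211; z_E = (4.65 − 4.41)/0.9 = 0.2667; E_B = (0.5211 − 0.2667)/√2 = 0.1799.
E_A − E_B = 0.5418 − 0.1799 = 0.3619 ≈ 0.36.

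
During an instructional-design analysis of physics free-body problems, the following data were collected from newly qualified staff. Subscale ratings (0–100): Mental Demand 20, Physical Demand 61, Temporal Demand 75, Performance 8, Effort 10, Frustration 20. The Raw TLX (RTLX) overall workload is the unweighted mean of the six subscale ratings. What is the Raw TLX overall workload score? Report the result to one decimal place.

Sum of ratings = 20 + 61 + 75 + 8 + 10 + 20 = 194.
RTLX = 194 / 6 = 32.3333 ≈ 32.3.

32.3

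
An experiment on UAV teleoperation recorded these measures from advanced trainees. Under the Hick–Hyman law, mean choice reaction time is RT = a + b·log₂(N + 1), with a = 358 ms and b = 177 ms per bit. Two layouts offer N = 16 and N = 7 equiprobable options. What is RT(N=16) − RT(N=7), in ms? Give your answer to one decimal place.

RT(16) = 358 + 177·log₂(17) = 358 + 177·4.0875 = 1081.4875 ms.
RT(7) = 358 + 177·log₂(8) = 358 + 177·3.0000 = 889.0000 ms.
Difference = 1081.4875 − 889.0000 = 192.4875 ≈ 192.5 ms.

192.5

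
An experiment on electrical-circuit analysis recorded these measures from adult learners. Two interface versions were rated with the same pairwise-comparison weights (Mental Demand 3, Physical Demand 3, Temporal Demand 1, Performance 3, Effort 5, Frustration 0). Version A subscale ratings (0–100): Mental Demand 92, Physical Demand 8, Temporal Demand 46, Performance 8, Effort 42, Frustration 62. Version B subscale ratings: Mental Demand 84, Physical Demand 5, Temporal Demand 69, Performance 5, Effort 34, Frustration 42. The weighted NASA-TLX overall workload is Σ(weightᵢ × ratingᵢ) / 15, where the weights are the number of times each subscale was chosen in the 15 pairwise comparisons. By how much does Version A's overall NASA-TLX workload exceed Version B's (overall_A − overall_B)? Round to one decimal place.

Version A weighted sum = 3·92 + 3·8 + 1·46 + 3·8 + 5·42 + 0·62 = 276 + 24 + 46 + 24 + 210 + 0 = 580; overall_A = 580/15 = 38.6667.
Version B weighted sum = 3·84 + 3·5 + 1·69 + 3·5 + 5·34 + 0·42 = 252 + 15 + 69 + 15 + 170 + 0 = 521; overall_B = 521/15 = 34.7333.
Difference = 38.6667 − 34.7333 = 3.9334 ≈ 3.9.

3.9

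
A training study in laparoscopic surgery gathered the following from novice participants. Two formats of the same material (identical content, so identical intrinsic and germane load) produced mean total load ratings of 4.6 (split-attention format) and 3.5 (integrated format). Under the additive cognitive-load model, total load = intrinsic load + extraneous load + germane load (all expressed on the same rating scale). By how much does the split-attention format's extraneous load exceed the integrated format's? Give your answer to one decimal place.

Intrinsic and germane load are equal across formats, so the difference in total load equals the difference in extraneous load.
Extraneous-load difference = 4.6 − 3.5 = 1.1.

1.1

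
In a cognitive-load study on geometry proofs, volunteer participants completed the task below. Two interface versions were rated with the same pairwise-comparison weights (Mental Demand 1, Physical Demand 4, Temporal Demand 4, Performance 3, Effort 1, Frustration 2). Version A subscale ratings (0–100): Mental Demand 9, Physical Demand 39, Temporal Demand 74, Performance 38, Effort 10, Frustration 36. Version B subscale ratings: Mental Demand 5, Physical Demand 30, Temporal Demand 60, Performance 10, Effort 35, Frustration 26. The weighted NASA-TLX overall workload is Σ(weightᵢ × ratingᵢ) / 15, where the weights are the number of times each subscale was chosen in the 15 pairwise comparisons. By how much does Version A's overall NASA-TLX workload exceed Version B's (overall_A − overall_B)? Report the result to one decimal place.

Version A weighted sum = 1·9 + 4·39 + 4·74 + 3·38 + 1·10 + 2·36 = 9 + 156 + 296 + 114 + 10 + 72 = 657; overall_A = 657/15 = 43.8000.
Version B weighted sum = 1·5 + 4·30 + 4·60 + 3·10 + 1·35 + 2·26 = 5 + 120 + 240 + 30 + 35 + 52 = 482; overall_B = 482/15 = 32.1333.
Difference = 43.8000 − 32.1333 = 11.6667 ≈ 11.7.

11.7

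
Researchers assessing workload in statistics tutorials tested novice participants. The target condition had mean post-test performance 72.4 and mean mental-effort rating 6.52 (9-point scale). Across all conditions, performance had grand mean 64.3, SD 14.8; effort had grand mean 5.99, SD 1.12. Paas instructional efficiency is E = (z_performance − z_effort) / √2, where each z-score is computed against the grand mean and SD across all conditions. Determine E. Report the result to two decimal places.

0.05

z_performance = (72.4 − 64.3) / 14.8 = 8.1000 / 14.8 = 0.5473.
z_effort = (6.52 − 5.99) / 1.12 = 0.5300 / 1.12 = 0.4732.
z_P − z_E = 0.5473 − 0.4732 = 0.0741.
E = 0.0741 / √2 = 0.0741 / 1.41421 = 0.0524 ≈ 0.05.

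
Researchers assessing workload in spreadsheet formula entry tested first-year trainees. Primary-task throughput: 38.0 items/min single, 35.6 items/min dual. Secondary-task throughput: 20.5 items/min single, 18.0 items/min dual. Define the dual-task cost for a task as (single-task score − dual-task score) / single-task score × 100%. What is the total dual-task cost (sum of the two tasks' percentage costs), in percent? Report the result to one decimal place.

Primary cost = (38.0 − 35.6) / 38.0 × 100% = 6.3158%.
Secondary cost = (20.5 − 18.0) / 20.5 × 100% = 12.1951%.
Total = 6.3158% + 12.1951% = 18.5109% ≈ 18.5%.

18.5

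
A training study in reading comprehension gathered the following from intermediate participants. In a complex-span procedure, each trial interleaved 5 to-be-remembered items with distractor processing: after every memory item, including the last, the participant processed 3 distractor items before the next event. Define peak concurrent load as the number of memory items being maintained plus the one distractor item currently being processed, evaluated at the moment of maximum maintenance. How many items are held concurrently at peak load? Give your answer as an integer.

Maintenance is greatest during the distractor(s) after memory item 5: all 5 memory items are being held.
One distractor item is concurrently being processed.
Peak concurrent load = 5 + 1 = 6 items.

6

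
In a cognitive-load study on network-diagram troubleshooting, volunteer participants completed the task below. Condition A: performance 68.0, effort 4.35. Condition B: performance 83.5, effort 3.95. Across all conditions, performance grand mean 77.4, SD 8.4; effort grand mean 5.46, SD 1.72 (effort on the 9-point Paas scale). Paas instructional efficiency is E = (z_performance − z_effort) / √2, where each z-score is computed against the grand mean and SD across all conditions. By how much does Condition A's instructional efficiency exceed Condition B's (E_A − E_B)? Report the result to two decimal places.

-1.47

Condition A: z_P = (68.0 − 77.4)/8.4 = -1.1190; z_E = (4.35 − 5.46)/1.72 = -0.6453; E_A = (-1.1190 − (-0.6453))/√2 = -0.3350.
Condition B: z_P = (83.5 − 77.4)/8.4 = 0.7262; z_E = (3.95 − 5.46)/1.72 = -0.8779; E_B = (0.7262 − (-0.8779))/√2 = 1.1343.
E_A − E_B = -0.3350 − 1.1343 = -1.4693 ≈ -1.47.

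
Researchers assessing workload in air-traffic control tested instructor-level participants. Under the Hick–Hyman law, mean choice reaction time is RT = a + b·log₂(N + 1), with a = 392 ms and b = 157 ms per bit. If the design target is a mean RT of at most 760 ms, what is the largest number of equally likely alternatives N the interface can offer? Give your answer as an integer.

Set 392 + 157·log₂(N + 1) ≤ 760.
log₂(N + 1) ≤ (760 − 392) / 157 = 2.3439.
N + 1 ≤ 2^2.3439 = 5.0767.
N ≤ 4.0767, so the largest integer N is 4.

4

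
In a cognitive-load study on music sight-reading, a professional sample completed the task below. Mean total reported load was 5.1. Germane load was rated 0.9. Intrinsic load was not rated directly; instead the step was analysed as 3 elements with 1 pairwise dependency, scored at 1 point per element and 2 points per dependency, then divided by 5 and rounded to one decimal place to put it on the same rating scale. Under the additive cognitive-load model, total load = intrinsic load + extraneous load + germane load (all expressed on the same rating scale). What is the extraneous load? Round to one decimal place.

3.2

Intrinsic (element-interactivity): (3 × 1 + 1 × 2) / 5 = 5 / 5 = 1.0000 → 1.0.
extraneous load = total − intrinsic − germane
             = 5.1 − 1.0 − 0.9 = 3.2.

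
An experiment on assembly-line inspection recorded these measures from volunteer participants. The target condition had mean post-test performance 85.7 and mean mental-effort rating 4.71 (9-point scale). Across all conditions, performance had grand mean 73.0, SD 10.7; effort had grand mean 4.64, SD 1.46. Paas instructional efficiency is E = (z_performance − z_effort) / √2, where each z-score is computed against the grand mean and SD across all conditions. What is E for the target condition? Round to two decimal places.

z_performance = (85.7 − 73.0) / 10.7 = 12.7000 / 10.7 = 1.1869.
z_effort = (4.71 − 4.64) / 1.46 = 0.0700 / 1.46 = 0.0479.
z_P − z_E = 1.1869 − 0.0479 = 1.1390.
E = 1.1390 / √2 = 1.1390 / 1.41421 = 0.8054 ≈ 0.81.

0.81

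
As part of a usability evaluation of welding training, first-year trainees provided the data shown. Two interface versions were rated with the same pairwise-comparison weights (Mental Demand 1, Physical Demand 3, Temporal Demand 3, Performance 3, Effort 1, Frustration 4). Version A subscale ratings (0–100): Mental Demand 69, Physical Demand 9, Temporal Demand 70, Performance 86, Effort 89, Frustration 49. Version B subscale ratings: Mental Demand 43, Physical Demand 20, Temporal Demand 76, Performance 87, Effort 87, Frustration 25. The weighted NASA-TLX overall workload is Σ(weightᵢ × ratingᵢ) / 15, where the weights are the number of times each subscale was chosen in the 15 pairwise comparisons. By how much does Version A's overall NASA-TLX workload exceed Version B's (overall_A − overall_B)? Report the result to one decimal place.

Version A weighted sum = 1·69 + 3·9 + 3·70 + 3·86 + 1·89 + 4·49 = 69 + 27 + 210 + 258 + 89 + 196 = 849; overall_A = 849/15 = 56.6000.
Version B weighted sum = 1·43 + 3·20 + 3·76 + 3·87 + 1·87 + 4·25 = 43 + 60 + 228 + 261 + 87 + 100 = 779; overall_B = 779/15 = 51.9333.
Difference = 56.6000 − 51.9333 = 4.6667 ≈ 4.7.

4.7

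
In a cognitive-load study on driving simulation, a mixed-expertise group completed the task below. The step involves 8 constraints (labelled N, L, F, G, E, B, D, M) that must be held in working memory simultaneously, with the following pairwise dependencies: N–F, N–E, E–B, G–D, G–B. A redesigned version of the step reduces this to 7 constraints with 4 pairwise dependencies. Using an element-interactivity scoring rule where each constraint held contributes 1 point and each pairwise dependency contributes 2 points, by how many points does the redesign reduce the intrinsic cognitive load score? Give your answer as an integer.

Original: 8 × 1 + 5 × 2 = 8 + 10 = 18.
Redesigned: 7 × 1 + 4 × 2 = 7 + 8 = 15.
Reduction = 18 − 15 = 3.

3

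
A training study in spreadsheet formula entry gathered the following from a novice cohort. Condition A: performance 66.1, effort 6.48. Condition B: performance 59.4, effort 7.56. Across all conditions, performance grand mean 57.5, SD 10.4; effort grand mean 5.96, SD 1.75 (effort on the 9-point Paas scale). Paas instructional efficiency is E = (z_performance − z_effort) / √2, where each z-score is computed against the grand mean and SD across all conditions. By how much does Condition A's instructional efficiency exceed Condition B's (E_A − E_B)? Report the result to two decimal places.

0.89

Condition A: z_P = (66.1 − 57.5)/10.4 = 0.8269; z_E = (6.48 − 5.96)/1.75 = 0.2971; E_A = (0.8269 − 0.2971)/√2 = 0.3746.
Condition B: z_P = (59.4 − 57.5)/10.4 = 0.1827; z_E = (7.56 − 5.96)/1.75 = 0.9143; E_B = (0.1827 − 0.9143)/√2 = -0.5173.
E_A − E_B = 0.3746 − (-0.5173) = 0.8919 ≈ 0.89.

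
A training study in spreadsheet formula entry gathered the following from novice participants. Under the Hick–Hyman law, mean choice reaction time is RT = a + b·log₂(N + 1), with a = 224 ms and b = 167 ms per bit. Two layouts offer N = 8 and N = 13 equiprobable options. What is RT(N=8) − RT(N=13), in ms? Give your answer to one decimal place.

-106.5

RT(8) = 224 + 167·log₂(9) = 224 + 167·3.1699 = 753.3733 ms.
RT(13) = 224 + 167·log₂(14) = 224 + 167·3.8074 = 859.8358 ms.
Difference = 753.3733 − 859.8358 = -106.4625 ≈ -106.5 ms.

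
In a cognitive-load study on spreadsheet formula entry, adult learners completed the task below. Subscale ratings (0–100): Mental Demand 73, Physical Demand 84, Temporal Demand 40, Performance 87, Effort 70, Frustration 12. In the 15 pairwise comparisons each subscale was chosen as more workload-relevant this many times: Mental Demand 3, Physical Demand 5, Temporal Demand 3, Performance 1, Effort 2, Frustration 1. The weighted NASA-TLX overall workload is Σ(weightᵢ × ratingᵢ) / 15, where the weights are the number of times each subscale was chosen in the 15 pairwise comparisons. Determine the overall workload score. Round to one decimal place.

66.5

The tallies are the weights (they sum to 15).
Weighted sum = 3·73 + 5·84 + 3·40 + 1·87 + 2·70 + 1·12
            = 219 + 420 + 120 + 87 + 140 + 12 = 998.
Overall workload = 998 / 15 = 66.5333 ≈ 66.5.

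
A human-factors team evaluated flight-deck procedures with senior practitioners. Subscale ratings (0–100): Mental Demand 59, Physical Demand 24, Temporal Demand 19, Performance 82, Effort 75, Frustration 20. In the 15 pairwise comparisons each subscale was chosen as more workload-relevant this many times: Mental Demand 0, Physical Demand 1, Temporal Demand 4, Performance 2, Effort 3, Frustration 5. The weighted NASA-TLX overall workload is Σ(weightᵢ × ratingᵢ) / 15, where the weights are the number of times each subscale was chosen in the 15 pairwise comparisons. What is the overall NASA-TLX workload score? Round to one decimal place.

The tallies are the weights (they sum to 15).
Weighted sum = 0·59 + 1·24 + 4·19 + 2·82 + 3·75 + 5·20
            = 0 + 24 + 76 + 164 + 225 + 100 = 589.
Overall workload = 589 / 15 = 39.2667 ≈ 39.3.

39.3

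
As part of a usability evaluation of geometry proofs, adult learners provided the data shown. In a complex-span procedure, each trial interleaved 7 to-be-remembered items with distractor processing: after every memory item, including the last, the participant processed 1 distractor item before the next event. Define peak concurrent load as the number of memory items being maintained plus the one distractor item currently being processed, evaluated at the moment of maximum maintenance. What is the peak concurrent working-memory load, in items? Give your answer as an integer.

8

Maintenance is greatest during the distractor(s) after memory item 7: all 7 memory items are being held.
One distractor item is concurrently being processed.
Peak concurrent load = 7 + 1 = 8 items.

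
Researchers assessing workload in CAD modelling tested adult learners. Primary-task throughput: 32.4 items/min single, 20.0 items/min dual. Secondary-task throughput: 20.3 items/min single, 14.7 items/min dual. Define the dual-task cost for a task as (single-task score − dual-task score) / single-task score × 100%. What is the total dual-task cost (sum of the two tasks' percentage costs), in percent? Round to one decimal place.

Primary cost = (32.4 − 20.0) / 32.4 × 100% = 38.2716%.
Secondary cost = (20.3 − 14.7) / 20.3 × 100% = 27.5862%.
Total = 38.2716% + 27.5862% = 65.8578% ≈ 65.9%.

65.9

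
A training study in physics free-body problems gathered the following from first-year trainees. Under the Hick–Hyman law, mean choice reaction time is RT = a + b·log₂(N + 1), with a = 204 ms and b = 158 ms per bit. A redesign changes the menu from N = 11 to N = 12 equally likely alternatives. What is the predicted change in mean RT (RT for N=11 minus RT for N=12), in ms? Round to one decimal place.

RT(11) = 204 + 158·log₂(12) = 204 + 158·3.5850 = 770.4300 ms.
RT(12) = 204 + 158·log₂(13) = 204 + 158·3.7004 = 788.6632 ms.
Difference = 770.4300 − 788.6632 = -18.2332 ≈ -18.2 ms.

-18.2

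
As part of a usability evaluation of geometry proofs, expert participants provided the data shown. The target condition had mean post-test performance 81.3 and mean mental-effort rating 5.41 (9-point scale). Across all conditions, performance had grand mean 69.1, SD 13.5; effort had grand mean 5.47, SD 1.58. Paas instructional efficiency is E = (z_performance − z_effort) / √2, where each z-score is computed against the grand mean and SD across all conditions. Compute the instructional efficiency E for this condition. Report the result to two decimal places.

0.67

z_performance = (81.3 − 69.1) / 13.5 = 12.2000 / 13.5 = 0.9037.
z_effort = (5.41 − 5.47) / 1.58 = -0.0600 / 1.58 = -0.0380.
z_P − z_E = 0.9037 − (-0.0380) = 0.9417.
E = 0.9417 / √2 = 0.9417 / 1.41421 = 0.6659 ≈ 0.67.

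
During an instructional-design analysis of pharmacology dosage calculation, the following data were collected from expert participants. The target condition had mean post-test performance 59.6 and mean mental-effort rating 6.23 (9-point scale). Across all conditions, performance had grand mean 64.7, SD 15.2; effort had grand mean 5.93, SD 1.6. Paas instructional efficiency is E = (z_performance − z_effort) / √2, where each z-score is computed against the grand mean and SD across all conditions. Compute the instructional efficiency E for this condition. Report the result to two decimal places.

-0.37

z_performance = (59.6 − 64.7) / 15.2 = -5.1000 / 15.2 = -0.3355.
z_effort = (6.23 − 5.93) / 1.6 = 0.3000 / 1.6 = 0.1875.
z_P − z_E = -0.3355 − 0.1875 = -0.5230.
E = -0.5230 / √2 = -0.5230 / 1.41421 = -0.3698 ≈ -0.37.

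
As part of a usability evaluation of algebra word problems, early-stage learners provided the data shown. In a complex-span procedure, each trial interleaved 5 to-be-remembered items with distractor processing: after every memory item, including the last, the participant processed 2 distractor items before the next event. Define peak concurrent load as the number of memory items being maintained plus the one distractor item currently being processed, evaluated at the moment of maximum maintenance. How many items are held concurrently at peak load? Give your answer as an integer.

Maintenance is greatest during the distractor(s) after memory item 5: all 5 memory items are being held.
One distractor item is concurrently being processed.
Peak concurrent load = 5 + 1 = 6 items.

6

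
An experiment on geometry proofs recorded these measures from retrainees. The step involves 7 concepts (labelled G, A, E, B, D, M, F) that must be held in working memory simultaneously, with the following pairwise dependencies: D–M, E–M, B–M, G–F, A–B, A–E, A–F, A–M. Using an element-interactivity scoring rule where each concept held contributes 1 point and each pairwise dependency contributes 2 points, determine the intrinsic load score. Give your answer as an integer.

Count of concepts held simultaneously: 7.
Count of pairwise dependencies listed: 8.
Element contribution: 7 × 1 = 7.
Interaction contribution: 8 × 2 = 16.
Intrinsic load = 7 + 16 = 23.

23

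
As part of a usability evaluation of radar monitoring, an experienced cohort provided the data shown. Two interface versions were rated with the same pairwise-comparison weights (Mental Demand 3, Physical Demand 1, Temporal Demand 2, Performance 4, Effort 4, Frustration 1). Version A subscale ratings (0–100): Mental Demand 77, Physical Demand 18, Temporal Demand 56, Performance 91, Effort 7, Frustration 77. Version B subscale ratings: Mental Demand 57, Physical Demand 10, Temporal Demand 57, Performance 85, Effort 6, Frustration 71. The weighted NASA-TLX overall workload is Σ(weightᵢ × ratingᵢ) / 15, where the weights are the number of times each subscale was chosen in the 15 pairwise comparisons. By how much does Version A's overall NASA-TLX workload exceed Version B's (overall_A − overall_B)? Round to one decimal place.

6.7

Version A weighted sum = 3·77 + 1·18 + 2·56 + 4·91 + 4·7 + 1·77 = 231 + 18 + 112 + 364 + 28 + 77 = 830; overall_A = 830/15 = 55.3333.
Version B weighted sum = 3·57 + 1·10 + 2·57 + 4·85 + 4·6 + 1·71 = 171 + 10 + 114 + 340 + 24 + 71 = 730; overall_B = 730/15 = 48.6667.
Difference = 55.3333 − 48.6667 = 6.6666 ≈ 6.7.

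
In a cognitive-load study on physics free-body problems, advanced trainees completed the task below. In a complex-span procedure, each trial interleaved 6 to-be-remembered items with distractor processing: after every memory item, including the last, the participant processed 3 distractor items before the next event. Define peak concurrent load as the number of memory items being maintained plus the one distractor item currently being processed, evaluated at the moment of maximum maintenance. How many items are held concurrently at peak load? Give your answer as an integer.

7

Maintenance is greatest during the distractor(s) after memory item 6: all 6 memory items are being held.
One distractor item is concurrently being processed.
Peak concurrent load = 6 + 1 = 7 items.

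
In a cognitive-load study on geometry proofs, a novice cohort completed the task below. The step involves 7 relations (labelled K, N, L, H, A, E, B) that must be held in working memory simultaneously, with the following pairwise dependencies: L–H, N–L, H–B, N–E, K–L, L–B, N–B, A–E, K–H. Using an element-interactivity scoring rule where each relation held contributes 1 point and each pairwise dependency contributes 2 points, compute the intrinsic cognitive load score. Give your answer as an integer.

Count of relations held simultaneously: 7.
Count of pairwise dependencies listed: 9.
Element contribution: 7 × 1 = 7.
Interaction contribution: 9 × 2 = 18.
Intrinsic load = 7 + 18 = 25.

25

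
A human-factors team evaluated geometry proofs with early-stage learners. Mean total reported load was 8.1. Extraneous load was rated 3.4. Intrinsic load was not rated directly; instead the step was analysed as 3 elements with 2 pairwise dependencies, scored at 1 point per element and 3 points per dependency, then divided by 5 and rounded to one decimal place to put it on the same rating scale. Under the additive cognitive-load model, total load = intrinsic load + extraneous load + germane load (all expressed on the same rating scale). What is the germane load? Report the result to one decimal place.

2.9

Intrinsic (element-interactivity): (3 × 1 + 2 × 3) / 5 = 9 / 5 = 1.8000 → 1.8.
germane load = total − intrinsic − extraneous
             = 8.1 − 1.8 − 3.4 = 2.9.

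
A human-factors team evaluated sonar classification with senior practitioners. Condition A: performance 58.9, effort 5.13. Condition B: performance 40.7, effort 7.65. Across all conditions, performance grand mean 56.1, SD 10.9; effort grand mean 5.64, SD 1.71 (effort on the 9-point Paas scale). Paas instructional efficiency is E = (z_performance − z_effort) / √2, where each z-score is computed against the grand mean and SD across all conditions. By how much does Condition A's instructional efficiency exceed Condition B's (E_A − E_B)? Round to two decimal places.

2.22

Condition A: z_P = (58.9 − 56.1)/10.9 = 0.2569; z_E = (5.13 − 5.64)/1.71 = -0.2982; E_A = (0.2569 − (-0.2982))/√2 = 0.3925.
Condition B: z_P = (40.7 − 56.1)/10.9 = -1.4128; z_E = (7.65 − 5.64)/1.71 = 1.1754; E_B = (-1.4128 − 1.1754)/√2 = -1.8301.
E_A − E_B = 0.3925 − (-1.8301) = 2.2226 ≈ 2.22.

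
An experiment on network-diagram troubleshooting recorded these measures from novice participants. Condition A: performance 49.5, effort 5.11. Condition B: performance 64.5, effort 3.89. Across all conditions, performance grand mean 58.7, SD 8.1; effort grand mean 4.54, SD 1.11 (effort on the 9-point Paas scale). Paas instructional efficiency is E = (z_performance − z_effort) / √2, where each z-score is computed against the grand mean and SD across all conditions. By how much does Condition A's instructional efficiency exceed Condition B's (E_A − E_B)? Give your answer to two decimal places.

Condition A: z_P = (49.5 − 58.7)/8.1 = -1.1358; z_E = (5.11 − 4.54)/1.11 = 0.5135; E_A = (-1.1358 − 0.5135)/√2 = -1.1662.
Condition B: z_P = (64.5 − 58.7)/8.1 = 0.7160; z_E = (3.89 − 4.54)/1.11 = -0.5856; E_B = (0.7160 − (-0.5856))/√2 = 0.9204.
E_A − E_B = -1.1662 − 0.9204 = -2.0866 ≈ -2.09.

-2.09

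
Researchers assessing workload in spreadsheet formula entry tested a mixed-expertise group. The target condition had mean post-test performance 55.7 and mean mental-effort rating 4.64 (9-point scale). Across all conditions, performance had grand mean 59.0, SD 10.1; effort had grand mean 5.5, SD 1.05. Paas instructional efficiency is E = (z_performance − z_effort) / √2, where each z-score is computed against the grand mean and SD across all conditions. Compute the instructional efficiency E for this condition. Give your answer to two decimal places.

0.35

z_performance = (55.7 − 59.0) / 10.1 = -3.3000 / 10.1 = -0.3267.
z_effort = (4.64 − 5.5) / 1.05 = -0.8600 / 1.05 = -0.8190.
z_P − z_E = -0.3267 − (-0.8190) = 0.4923.
E = 0.4923 / √2 = 0.4923 / 1.41421 = 0.3481 ≈ 0.35.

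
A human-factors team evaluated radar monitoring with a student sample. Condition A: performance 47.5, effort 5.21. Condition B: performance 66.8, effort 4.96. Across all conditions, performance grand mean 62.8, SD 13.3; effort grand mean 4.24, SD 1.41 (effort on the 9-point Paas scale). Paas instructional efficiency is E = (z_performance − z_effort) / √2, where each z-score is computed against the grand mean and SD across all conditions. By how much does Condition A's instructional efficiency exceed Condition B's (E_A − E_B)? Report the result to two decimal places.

-1.15

Condition A: z_P = (47.5 − 62.8)/13.3 = -1.1504; z_E = (5.21 − 4.24)/1.41 = 0.6879; E_A = (-1.1504 − 0.6879)/√2 = -1.2999.
Condition B: z_P = (66.8 − 62.8)/13.3 = 0.3008; z_E = (4.96 − 4.24)/1.41 = 0.5106; E_B = (0.3008 − 0.5106)/√2 = -0.1484.
E_A − E_B = -1.2999 − (-0.1484) = -1.1515 ≈ -1.15.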